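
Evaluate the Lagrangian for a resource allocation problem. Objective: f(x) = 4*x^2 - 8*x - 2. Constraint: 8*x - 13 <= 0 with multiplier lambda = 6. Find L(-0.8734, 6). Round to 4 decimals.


Step 1: Evaluate f(x).
f(-0.8734) = 4*(-0.8734)^2 - 8*(-0.8734) - 2 = 8.0385
Step 2: Evaluate g(x).
g(-0.8734) = 8*-0.8734 - 13 = -19.9872
Step 3: Compute Lagrangian.
L = 8.0385 + 6*-19.9872 = -111.8847


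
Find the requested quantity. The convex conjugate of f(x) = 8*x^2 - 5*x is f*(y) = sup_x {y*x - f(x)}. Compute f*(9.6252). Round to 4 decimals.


f*(y) = sup_x {y*x - a*x^2 - b*x} = sup_x {(y-b)*x - a*x^2}
FOC: (y - b) - 2a*x = 0 => x* = (y - b)/(2a)
x* = (9.6252 + 5)/(2*8) = 0.9141
f*(9.6252) = (y-b)^2/(4a) = (9.6252 + 5)^2/(4*8)
= 213.8965/32 = 6.6843


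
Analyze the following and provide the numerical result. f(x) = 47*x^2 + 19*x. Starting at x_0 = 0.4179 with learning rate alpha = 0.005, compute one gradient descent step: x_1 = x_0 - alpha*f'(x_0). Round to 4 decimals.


We compute the gradient at x_0 and apply the update.
f'(x) = 94*x + 19
f'(0.4179) = 94*0.4179 + 19 = 58.2826
x_1 = 0.4179 - 0.005*58.2826 = 0.1265


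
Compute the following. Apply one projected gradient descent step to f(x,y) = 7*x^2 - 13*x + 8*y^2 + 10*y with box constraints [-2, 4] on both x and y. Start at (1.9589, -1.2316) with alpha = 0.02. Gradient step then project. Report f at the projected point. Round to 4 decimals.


Step 1: Compute gradient at (1.9589, -1.2316).
grad_x = 2*7*1.9589 - 13 = 14.4246
grad_y = 2*8*-1.2316 + 10 = -9.7056
Step 2: Gradient step.
x_raw = 1.9589 - 0.02*14.4246 = 1.6704
y_raw = -1.2316 - 0.02*-9.7056 = -1.0375
Step 3: Project onto [-2, 4].
x_proj = clip(1.6704) = 1.6704
y_proj = clip(-1.0375) = -1.0375
Step 4: Evaluate f.
f(1.6704, -1.0375) = -3.9473


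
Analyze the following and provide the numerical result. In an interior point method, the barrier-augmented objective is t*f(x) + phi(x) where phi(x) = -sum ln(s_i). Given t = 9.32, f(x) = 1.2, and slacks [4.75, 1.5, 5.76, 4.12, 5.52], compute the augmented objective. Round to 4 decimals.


Step 1: Compute log-barrier.
ln values: [1.5581, 0.4055, 1.7509, 1.4159, 1.7084]
phi = -(1.5581 + 0.4055 + 1.7509 + 1.4159 + 1.7084) = -6.8388
Step 2: Compute augmented objective.
t*f(x) = 9.32*1.2 = 11.184
Total = 11.184 - 6.8388 = 4.3452


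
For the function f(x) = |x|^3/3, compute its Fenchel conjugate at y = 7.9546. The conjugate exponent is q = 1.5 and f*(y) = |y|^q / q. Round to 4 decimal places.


The conjugate exponent q satisfies 1/p + 1/q = 1.
p = 3, so q = 3/(3 - 1) = 1.5
|y|^q = 7.9546^1.5 = 22.4351
f*(7.9546) = 22.4351 / 1.5 = 14.9567


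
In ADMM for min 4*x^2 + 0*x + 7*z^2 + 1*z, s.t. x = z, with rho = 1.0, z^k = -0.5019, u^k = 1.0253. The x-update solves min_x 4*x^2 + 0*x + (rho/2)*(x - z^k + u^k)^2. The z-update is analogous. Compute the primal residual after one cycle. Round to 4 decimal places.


ADMM iteration with rho = 1.0, z^k = -0.5019, u^k = 1.0253
Step 1: x-update.
Minimize 4*x^2 + 0*x + (1.0/2)*(x + 0.5019 + 1.0253)^2
FOC: (2*4 + 1.0)*x = 0 + 1.0*(-0.5019 - 1.0253)
x^{k+1} = -0.1697
Step 2: z-update.
Minimize 7*z^2 + 1*z + (1.0/2)*(-0.1697 - z + 1.0253)^2
FOC: (2*7 + 1.0)*z = -1 + 1.0*(-0.1697 + 1.0253)
z^{k+1} = -0.0096
Step 3: u-update.
u^{k+1} = 1.0253 - 0.1697 + 0.0096 = 0.8652
Step 4: Primal residual = |-0.1697 + 0.0096| = 0.1601


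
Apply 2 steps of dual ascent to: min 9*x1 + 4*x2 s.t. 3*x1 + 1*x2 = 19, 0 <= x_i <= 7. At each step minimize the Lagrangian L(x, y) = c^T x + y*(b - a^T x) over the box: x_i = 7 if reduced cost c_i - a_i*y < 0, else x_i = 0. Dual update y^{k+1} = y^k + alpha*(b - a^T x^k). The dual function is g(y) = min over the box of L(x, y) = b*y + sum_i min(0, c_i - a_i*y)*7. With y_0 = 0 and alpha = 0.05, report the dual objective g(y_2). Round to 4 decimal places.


Dual ascent for LP: min 9*x1 + 4*x2, 3*x1 + 1*x2 = 19, 0 <= x_i <= 7
Step 1: y^k = 0.0, reduced costs: (9.0, 4.0)
  x^k = (0.0, 0.0), subgradient = b - a^T x = 19.0
  y^{k+1} = 0.0 + 0.05*19.0 = 0.95
Step 2: y^k = 0.95, reduced costs: (6.15, 3.05)
  x^k = (0.0, 0.0), subgradient = b - a^T x = 19.0
  y^{k+1} = 0.95 + 0.05*19.0 = 1.9
Dual objective at y_2 = 1.9: reduced costs (3.3, 2.1), box minimizer x = (0.0, 0.0)
g(y_2) = b*y + (c1 - a1*y)*x1 + (c2 - a2*y)*x2 = 19*1.9 + 3.3*0.0 + 2.1*0.0 = 36.1 + 0.0 + 0.0 = 36.1


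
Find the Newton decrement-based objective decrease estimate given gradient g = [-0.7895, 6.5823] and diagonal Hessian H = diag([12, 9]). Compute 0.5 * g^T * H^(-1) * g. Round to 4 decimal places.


Step 1: H is diagonal, so H^(-1) * g = [-0.0658, 0.7314].
Step 2: g^T H^(-1) g = sum_i g_i^2 / H_ii
  = (-0.7895)^2/12 + (6.5823)^2/9
  = 0.0519 + 4.8141 = 4.866
Step 3: Objective decrease = 0.5 * g^T H^(-1) g = 2.433


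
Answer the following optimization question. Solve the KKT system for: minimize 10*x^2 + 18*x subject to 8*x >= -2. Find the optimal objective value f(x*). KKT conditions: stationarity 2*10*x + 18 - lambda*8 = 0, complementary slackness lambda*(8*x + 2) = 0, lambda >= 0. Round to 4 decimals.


Step 1: Try lambda = 0 (constraint inactive).
x_unc = -18/(2*10) = -0.9
Check: 8*-0.9 = -7.2 < -2 -- violated!
Step 2: Constraint must be active: 8*x = -2
x* = -2/8 = -0.25
lambda = (2*10*(-0.25) + 18)/8 = 1.625
Step 3: Compute optimal value.
f(x*) = 10*(-0.25)^2 + 18*(-0.25) = -3.875


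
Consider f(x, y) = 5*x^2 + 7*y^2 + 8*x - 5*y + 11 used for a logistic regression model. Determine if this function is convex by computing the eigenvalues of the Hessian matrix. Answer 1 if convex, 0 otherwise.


The Hessian of f(x,y) = 5*x^2 + 7*y^2 + 8*x - 5*y + 11 is:
H = [[10, 0], [0, 14]]
Trace = 10 + 14 = 24
Determinant = 10*14 - (0)^2 = 140
Discriminant = (24)^2 - 4*140 = 16.0
Eigenvalues: lambda_1 = 10.0, lambda_2 = 14.0
The function is convex.

1


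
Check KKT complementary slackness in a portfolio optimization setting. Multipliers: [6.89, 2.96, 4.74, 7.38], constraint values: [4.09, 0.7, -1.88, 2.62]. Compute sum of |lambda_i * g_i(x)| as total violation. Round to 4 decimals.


KKT complementary slackness check:
lambda_1 * g_1 = 6.89 * 4.09 = 28.1801
lambda_2 * g_2 = 2.96 * 0.7 = 2.072
lambda_3 * g_3 = 4.74 * -1.88 = -8.9112
lambda_4 * g_4 = 7.38 * 2.62 = 19.3356
Total violation = 28.1801 + 2.072 + 8.9112 + 19.3356 = 58.4989


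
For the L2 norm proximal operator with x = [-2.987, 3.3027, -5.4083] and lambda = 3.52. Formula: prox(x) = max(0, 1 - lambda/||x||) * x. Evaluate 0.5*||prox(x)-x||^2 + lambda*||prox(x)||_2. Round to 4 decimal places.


Step 1: Compute ||x||.
||x|| = 7.0057
Step 2: Compute scaling factor.
scale = max(0, 1 - 3.52/7.0057) = 0.4976
Step 3: prox(x) = [-1.4862, 1.6433, -2.6909]
||prox(x)|| = 3.4857
Step 4: Proximal objective.
0.5*||prox-x||^2 = 6.1952
lambda*||prox|| = 12.2697
Total = 18.4648


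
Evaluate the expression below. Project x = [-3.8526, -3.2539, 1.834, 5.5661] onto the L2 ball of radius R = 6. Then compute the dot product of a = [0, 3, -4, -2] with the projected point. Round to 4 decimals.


Step 1: Compute ||x|| (intermediates to 6 decimals).
||x|| = sqrt((-3.8526)^2 + (-3.2539)^2 + 1.834^2 + 5.5661^2) = 7.731456
Step 2: Project.
Since ||x|| > R, scale = R/||x|| = 6/7.731456 = 0.77605, proj(x) = scale * x
proj(x) = [-2.98981, -2.525189, 1.423276, 4.319572]
Step 3: Dot product.
a^T * proj(x) = 0*(-2.98981) + 3*(-2.525189) - 4*1.423276 - 2*4.319572 = -21.9078


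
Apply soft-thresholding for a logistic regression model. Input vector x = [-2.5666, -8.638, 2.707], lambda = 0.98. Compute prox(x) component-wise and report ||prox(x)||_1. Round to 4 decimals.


Soft-thresholding with lambda = 0.98:
prox(-2.5666) = sign(-2.5666)*max(|-2.5666| - 0.98, 0) = -1.5866
prox(-8.638) = sign(-8.638)*max(|-8.638| - 0.98, 0) = -7.658
prox(2.707) = sign(2.707)*max(|2.707| - 0.98, 0) = 1.727
prox(x) = [-1.5866, -7.658, 1.727]
||prox(x)||_1 = 1.5866 + 7.658 + 1.727 = 10.9716


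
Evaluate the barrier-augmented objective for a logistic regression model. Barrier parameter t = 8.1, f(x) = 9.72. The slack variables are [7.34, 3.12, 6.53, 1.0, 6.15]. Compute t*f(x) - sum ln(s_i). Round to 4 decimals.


Step 1: Compute log-barrier.
ln values: [1.9933, 1.1378, 1.8764, 0.0, 1.8165]
phi = -(1.9933 + 1.1378 + 1.8764 + 0.0 + 1.8165) = -6.824
Step 2: Compute augmented objective.
t*f(x) = 8.1*9.72 = 78.732
Total = 78.732 - 6.824 = 71.908


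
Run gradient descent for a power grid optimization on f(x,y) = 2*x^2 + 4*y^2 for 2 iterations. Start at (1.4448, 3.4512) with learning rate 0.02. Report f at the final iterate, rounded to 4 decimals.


Gradient descent on f(x,y) = 2*x^2 + 4*y^2.
Starting point: (1.4448, 3.4512), alpha = 0.02
Step 1: grad_x = 2*2*1.4448 = 5.7792, grad_y = 2*4*3.4512 = 27.6096
  x_1 = 1.4448 - 0.02*5.7792 = 1.3292
  y_1 = 3.4512 - 0.02*27.6096 = 2.899
Step 2: grad_x = 2*2*1.3292 = 5.3169, grad_y = 2*4*2.899 = 23.1921
  x_2 = 1.3292 - 0.02*5.3169 = 1.2229
  y_2 = 2.899 - 0.02*23.1921 = 2.4352
f(1.2229, 2.4352) = 2*1.2229^2 + 4*2.4352^2 = 26.711


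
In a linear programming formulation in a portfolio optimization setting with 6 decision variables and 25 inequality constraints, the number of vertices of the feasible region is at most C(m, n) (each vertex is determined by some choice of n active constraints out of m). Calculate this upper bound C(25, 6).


Each vertex corresponds to some choice of n active constraints out of m, so the number of vertices is at most C(m, n) = m! / (n!(m-n)!).
m = 25, n = 6
Numerator: 25 * 24 * 23 * 22 * 21 * 20
Denominator: 6! = 720
C(25, 6) = 177100


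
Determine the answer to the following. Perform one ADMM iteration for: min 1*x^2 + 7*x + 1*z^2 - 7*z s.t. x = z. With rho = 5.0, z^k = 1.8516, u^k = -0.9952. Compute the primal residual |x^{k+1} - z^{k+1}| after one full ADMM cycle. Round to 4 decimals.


ADMM iteration with rho = 5.0, z^k = 1.8516, u^k = -0.9952
Step 1: x-update.
Minimize 1*x^2 + 7*x + (5.0/2)*(x - 1.8516 - 0.9952)^2
FOC: (2*1 + 5.0)*x = -7 + 5.0*(1.8516 + 0.9952)
x^{k+1} = 1.0334
Step 2: z-update.
Minimize 1*z^2 - 7*z + (5.0/2)*(1.0334 - z - 0.9952)^2
FOC: (2*1 + 5.0)*z = 7 + 5.0*(1.0334 - 0.9952)
z^{k+1} = 1.0273
Step 3: u-update.
u^{k+1} = -0.9952 + 1.0334 - 1.0273 = -0.9891
Step 4: Primal residual = |1.0334 - 1.0273| = 0.0061


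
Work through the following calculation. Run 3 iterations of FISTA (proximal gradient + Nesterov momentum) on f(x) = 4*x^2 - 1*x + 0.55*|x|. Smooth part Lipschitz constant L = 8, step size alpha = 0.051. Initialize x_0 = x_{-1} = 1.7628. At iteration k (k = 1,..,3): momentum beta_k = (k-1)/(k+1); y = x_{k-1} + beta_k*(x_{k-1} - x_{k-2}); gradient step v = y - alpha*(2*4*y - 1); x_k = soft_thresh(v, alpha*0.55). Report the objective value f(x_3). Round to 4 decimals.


FISTA on f(x) = 4*x^2 - 1*x + 0.55*|x|
L = 8, alpha = 0.051
Iteration 1: beta = 0.0, y = 1.7628 + 0.0*(1.7628 - 1.7628) = 1.7628
  grad(y) = 13.1024, v = y - alpha*grad = 1.0946
  prox(v) = soft_thresh(1.0946, 0.0281) = 1.0665
Iteration 2: beta = 0.3333, y = 1.0665 + 0.3333*(1.0665 - 1.7628) = 0.8344
  grad(y) = 5.6755, v = y - alpha*grad = 0.545
  prox(v) = soft_thresh(0.545, 0.0281) = 0.5169
Iteration 3: beta = 0.5, y = 0.5169 + 0.5*(0.5169 - 1.0665) = 0.2421
  grad(y) = 0.9371, v = y - alpha*grad = 0.1943
  prox(v) = soft_thresh(0.1943, 0.0281) = 0.1663
f(x_3) = 4*0.1663^2 - 1*0.1663 + 0.55*|0.1663| = 0.0358


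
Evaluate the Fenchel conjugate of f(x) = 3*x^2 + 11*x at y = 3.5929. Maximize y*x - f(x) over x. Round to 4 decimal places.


f*(y) = sup_x {y*x - a*x^2 - b*x} = sup_x {(y-b)*x - a*x^2}
FOC: (y - b) - 2a*x = 0 => x* = (y - b)/(2a)
x* = (3.5929 - 11)/(2*3) = -1.2345
f*(3.5929) = (y-b)^2/(4a) = (3.5929 - 11)^2/(4*3)
= 54.8651/12 = 4.5721


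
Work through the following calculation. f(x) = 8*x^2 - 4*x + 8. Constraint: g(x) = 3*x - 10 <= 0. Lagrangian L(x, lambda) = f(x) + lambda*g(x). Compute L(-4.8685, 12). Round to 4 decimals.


Step 1: Evaluate f(x).
f(-4.8685) = 8*(-4.8685)^2 - 4*(-4.8685) + 8 = 217.0923
Step 2: Evaluate g(x).
g(-4.8685) = 3*-4.8685 - 10 = -24.6055
Step 3: Compute Lagrangian.
L = 217.0923 + 12*-24.6055 = -78.1737


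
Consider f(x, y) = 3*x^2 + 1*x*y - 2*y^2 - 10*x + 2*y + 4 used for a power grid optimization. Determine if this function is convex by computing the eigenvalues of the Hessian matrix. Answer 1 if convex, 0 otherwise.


The Hessian of f(x,y) = 3*x^2 + 1*x*y - 2*y^2 - 10*x + 2*y + 4 is:
H = [[6, 1], [1, -4]]
Trace = 6 - 4 = 2
Determinant = 6*-4 - (1)^2 = -25
Discriminant = (2)^2 - 4*-25 = 104.0
Eigenvalues: lambda_1 = -4.099, lambda_2 = 6.099
The function is not convex.

0


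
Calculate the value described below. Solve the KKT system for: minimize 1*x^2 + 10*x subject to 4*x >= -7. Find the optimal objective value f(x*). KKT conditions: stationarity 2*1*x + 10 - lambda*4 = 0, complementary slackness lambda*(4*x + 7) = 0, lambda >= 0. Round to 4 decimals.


Step 1: Try lambda = 0 (constraint inactive).
x_unc = -10/(2*1) = -5.0
Check: 4*-5.0 = -20.0 < -7 -- violated!
Step 2: Constraint must be active: 4*x = -7
x* = -7/4 = -1.75
lambda = (2*1*(-1.75) + 10)/4 = 1.625
Step 3: Compute optimal value.
f(x*) = 1*(-1.75)^2 + 10*(-1.75) = -14.4375


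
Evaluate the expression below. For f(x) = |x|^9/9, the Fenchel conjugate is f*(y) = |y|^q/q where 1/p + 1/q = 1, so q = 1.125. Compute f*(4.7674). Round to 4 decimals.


The conjugate exponent q satisfies 1/p + 1/q = 1.
p = 9, so q = 9/(9 - 1) = 1.125
|y|^q = 4.7674^1.125 = 5.7952
f*(4.7674) = 5.7952 / 1.125 = 5.1513


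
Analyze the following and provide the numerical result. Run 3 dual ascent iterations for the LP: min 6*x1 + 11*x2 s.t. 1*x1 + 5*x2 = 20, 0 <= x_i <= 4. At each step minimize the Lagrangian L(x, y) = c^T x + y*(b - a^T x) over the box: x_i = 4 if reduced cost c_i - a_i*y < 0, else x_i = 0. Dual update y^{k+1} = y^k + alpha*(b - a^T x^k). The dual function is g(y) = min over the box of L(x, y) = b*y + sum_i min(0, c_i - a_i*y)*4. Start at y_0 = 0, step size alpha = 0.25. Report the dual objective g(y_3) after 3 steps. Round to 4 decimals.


Dual ascent for LP: min 6*x1 + 11*x2, 1*x1 + 5*x2 = 20, 0 <= x_i <= 4
Step 1: y^k = 0.0, reduced costs: (6.0, 11.0)
  x^k = (0.0, 0.0), subgradient = b - a^T x = 20.0
  y^{k+1} = 0.0 + 0.25*20.0 = 5.0
Step 2: y^k = 5.0, reduced costs: (1.0, -14.0)
  x^k = (0.0, 4.0), subgradient = b - a^T x = 0.0
  y^{k+1} = 5.0 + 0.25*0.0 = 5.0
Step 3: y^k = 5.0, reduced costs: (1.0, -14.0)
  x^k = (0.0, 4.0), subgradient = b - a^T x = 0.0
  y^{k+1} = 5.0 + 0.25*0.0 = 5.0
Dual objective at y_3 = 5.0: reduced costs (1.0, -14.0), box minimizer x = (0.0, 4.0)
g(y_3) = b*y + (c1 - a1*y)*x1 + (c2 - a2*y)*x2 = 20*5.0 + 1.0*0.0 + (-14.0)*4.0 = 100.0 + 0.0 - 56.0 = 44.0


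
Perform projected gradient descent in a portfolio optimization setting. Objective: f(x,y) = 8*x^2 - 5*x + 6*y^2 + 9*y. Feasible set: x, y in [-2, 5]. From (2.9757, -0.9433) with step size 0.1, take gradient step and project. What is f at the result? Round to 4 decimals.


Step 1: Compute gradient at (2.9757, -0.9433).
grad_x = 2*8*2.9757 - 5 = 42.6112
grad_y = 2*6*-0.9433 + 9 = -2.3196
Step 2: Gradient step.
x_raw = 2.9757 - 0.1*42.6112 = -1.2854
y_raw = -0.9433 - 0.1*-2.3196 = -0.7113
Step 3: Project onto [-2, 5].
x_proj = clip(-1.2854) = -1.2854
y_proj = clip(-0.7113) = -0.7113
Step 4: Evaluate f.
f(-1.2854, -0.7113) = 16.2795


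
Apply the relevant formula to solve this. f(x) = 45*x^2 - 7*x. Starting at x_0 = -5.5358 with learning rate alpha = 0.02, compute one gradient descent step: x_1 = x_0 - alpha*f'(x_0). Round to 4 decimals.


We compute the gradient at x_0 and apply the update.
f'(x) = 90*x - 7
f'(-5.5358) = 90*-5.5358 - 7 = -505.222
x_1 = -5.5358 - 0.02*-505.222 = 4.5686


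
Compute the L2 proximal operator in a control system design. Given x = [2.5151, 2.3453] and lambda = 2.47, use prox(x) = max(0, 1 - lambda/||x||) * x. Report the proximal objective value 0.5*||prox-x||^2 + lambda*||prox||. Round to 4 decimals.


Step 1: Compute ||x||.
||x|| = 3.4389
Step 2: Compute scaling factor.
scale = max(0, 1 - 2.47/3.4389) = 0.2818
Step 3: prox(x) = [0.7086, 0.6608]
||prox(x)|| = 0.9689
Step 4: Proximal objective.
0.5*||prox-x||^2 = 3.0505
lambda*||prox|| = 2.3932
Total = 5.4437


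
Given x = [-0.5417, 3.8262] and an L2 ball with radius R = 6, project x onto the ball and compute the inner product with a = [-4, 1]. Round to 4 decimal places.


Step 1: Compute ||x|| (intermediates to 6 decimals).
||x|| = sqrt((-0.5417)^2 + 3.8262^2) = 3.864356
Step 2: Project.
Since ||x|| <= R, proj = x (no scaling needed).
proj(x) = [-0.5417, 3.8262]
Step 3: Dot product.
a^T * proj(x) = -4*(-0.5417) + 1*3.8262 = 5.993


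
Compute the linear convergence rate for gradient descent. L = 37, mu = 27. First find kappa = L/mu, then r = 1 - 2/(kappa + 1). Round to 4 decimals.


Step 1: Compute the condition number.
kappa = L/mu = 37/27 = 1.3704
Step 2: Compute the convergence rate.
r = 1 - 2/(kappa + 1) = 1 - 2*mu/(L + mu) = (L - mu)/(L + mu) = 10/64 = 0.1563


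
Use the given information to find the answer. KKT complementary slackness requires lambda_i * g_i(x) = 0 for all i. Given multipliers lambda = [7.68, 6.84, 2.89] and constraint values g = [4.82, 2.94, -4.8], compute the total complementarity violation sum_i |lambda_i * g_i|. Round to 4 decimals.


KKT complementary slackness check:
lambda_1 * g_1 = 7.68 * 4.82 = 37.0176
lambda_2 * g_2 = 6.84 * 2.94 = 20.1096
lambda_3 * g_3 = 2.89 * -4.8 = -13.872
Total violation = 37.0176 + 20.1096 + 13.872 = 70.9992


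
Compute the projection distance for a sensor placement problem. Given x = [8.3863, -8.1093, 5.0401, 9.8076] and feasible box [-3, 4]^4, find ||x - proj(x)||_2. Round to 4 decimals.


Project each component onto [-3, 4].
clip(8.3863) = 4.0, clip(-8.1093) = -3.0, clip(5.0401) = 4.0, clip(9.8076) = 4.0
Projection = [4.0, -3.0, 4.0, 4.0]
Squared diffs: [19.2396, 26.1049, 1.0818, 33.7282]
Distance = sqrt(80.1545) = 8.9529


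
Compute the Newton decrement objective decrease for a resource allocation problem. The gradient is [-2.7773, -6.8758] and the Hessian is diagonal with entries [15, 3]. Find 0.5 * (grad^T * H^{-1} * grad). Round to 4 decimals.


Step 1: H is diagonal, so H^(-1) * g = [-0.1852, -2.2919].
Step 2: g^T H^(-1) g = sum_i g_i^2 / H_ii
  = (-2.7773)^2/15 + (-6.8758)^2/3
  = 0.5142 + 15.7589 = 16.2731
Step 3: Objective decrease = 0.5 * g^T H^(-1) g = 8.1366


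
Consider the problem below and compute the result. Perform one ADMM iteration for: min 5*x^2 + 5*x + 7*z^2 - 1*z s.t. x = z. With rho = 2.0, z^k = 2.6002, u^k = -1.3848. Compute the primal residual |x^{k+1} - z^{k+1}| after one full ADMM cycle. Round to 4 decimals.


ADMM iteration with rho = 2.0, z^k = 2.6002, u^k = -1.3848
Step 1: x-update.
Minimize 5*x^2 + 5*x + (2.0/2)*(x - 2.6002 - 1.3848)^2
FOC: (2*5 + 2.0)*x = -5 + 2.0*(2.6002 + 1.3848)
x^{k+1} = 0.2475
Step 2: z-update.
Minimize 7*z^2 - 1*z + (2.0/2)*(0.2475 - z - 1.3848)^2
FOC: (2*7 + 2.0)*z = 1 + 2.0*(0.2475 - 1.3848)
z^{k+1} = -0.0797
Step 3: u-update.
u^{k+1} = -1.3848 + 0.2475 + 0.0797 = -1.0576
Step 4: Primal residual = |0.2475 + 0.0797| = 0.3272


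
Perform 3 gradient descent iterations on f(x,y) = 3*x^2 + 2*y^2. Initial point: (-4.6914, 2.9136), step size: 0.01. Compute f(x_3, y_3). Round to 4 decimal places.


Gradient descent on f(x,y) = 3*x^2 + 2*y^2.
Starting point: (-4.6914, 2.9136), alpha = 0.01
Step 1: grad_x = 2*3*-4.6914 = -28.1484, grad_y = 2*2*2.9136 = 11.6544
  x_1 = -4.6914 - 0.01*-28.1484 = -4.4099
  y_1 = 2.9136 - 0.01*11.6544 = 2.7971
Step 2: grad_x = 2*3*-4.4099 = -26.4595, grad_y = 2*2*2.7971 = 11.1882
  x_2 = -4.4099 - 0.01*-26.4595 = -4.1453
  y_2 = 2.7971 - 0.01*11.1882 = 2.6852
Step 3: grad_x = 2*3*-4.1453 = -24.8719, grad_y = 2*2*2.6852 = 10.7407
  x_3 = -4.1453 - 0.01*-24.8719 = -3.8966
  y_3 = 2.6852 - 0.01*10.7407 = 2.5778
f(-3.8966, 2.5778) = 3*(-3.8966)^2 + 2*2.5778^2 = 58.8403


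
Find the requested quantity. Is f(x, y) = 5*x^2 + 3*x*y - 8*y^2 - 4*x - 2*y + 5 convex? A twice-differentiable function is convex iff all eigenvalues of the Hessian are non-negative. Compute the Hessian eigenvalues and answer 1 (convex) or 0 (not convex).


The Hessian of f(x,y) = 5*x^2 + 3*x*y - 8*y^2 - 4*x - 2*y + 5 is:
H = [[10, 3], [3, -16]]
Trace = 10 - 16 = -6
Determinant = 10*-16 - (3)^2 = -169
Discriminant = (-6)^2 - 4*-169 = 712.0
Eigenvalues: lambda_1 = -16.3417, lambda_2 = 10.3417
The function is not convex.

0


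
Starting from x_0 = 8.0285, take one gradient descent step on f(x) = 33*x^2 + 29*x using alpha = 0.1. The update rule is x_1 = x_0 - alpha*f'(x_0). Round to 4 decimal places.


We compute the gradient at x_0 and apply the update.
f'(x) = 66*x + 29
f'(8.0285) = 66*8.0285 + 29 = 558.881
x_1 = 8.0285 - 0.1*558.881 = -47.8596


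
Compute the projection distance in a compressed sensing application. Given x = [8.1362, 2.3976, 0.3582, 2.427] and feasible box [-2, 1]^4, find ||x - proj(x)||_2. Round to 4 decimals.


Project each component onto [-2, 1].
clip(8.1362) = 1.0, clip(2.3976) = 1.0, clip(0.3582) = 0.3582, clip(2.427) = 1.0
Projection = [1.0, 1.0, 0.3582, 1.0]
Squared diffs: [50.9254, 1.9533, 0.0, 2.0363]
Distance = sqrt(54.915) = 7.4105


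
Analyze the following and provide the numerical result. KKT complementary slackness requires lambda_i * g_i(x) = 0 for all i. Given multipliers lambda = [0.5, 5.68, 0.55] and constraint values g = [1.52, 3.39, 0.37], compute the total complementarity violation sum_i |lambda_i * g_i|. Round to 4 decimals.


KKT complementary slackness check:
lambda_1 * g_1 = 0.5 * 1.52 = 0.76
lambda_2 * g_2 = 5.68 * 3.39 = 19.2552
lambda_3 * g_3 = 0.55 * 0.37 = 0.2035
Total violation = 0.76 + 19.2552 + 0.2035 = 20.2187


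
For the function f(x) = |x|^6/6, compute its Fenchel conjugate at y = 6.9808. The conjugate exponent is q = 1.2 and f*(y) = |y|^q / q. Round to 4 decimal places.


The conjugate exponent q satisfies 1/p + 1/q = 1.
p = 6, so q = 6/(6 - 1) = 1.2
|y|^q = 6.9808^1.2 = 10.2964
f*(6.9808) = 10.2964 / 1.2 = 8.5803


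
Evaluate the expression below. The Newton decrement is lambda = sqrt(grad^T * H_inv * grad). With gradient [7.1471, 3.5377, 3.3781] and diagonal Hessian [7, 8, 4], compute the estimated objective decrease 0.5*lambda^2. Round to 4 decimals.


Step 1: H is diagonal, so H^(-1) * g = [1.021, 0.4422, 0.8445].
Step 2: g^T H^(-1) g = sum_i g_i^2 / H_ii
  = (7.1471)^2/7 + (3.5377)^2/8 + (3.3781)^2/4
  = 7.2973 + 1.5644 + 2.8529 = 11.7146
Step 3: Objective decrease = 0.5 * g^T H^(-1) g = 5.8573


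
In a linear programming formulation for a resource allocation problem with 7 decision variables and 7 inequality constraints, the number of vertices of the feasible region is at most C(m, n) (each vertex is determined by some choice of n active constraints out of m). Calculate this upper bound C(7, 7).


Each vertex corresponds to some choice of n active constraints out of m, so the number of vertices is at most C(m, n) = m! / (n!(m-n)!).
m = 7, n = 7
Numerator: 7 * 6 * 5 * 4 * 3 * 2 * 1
Denominator: 7! = 5040
C(7, 7) = 1


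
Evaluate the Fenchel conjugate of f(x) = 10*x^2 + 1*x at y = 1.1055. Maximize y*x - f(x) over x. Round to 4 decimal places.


f*(y) = sup_x {y*x - a*x^2 - b*x} = sup_x {(y-b)*x - a*x^2}
FOC: (y - b) - 2a*x = 0 => x* = (y - b)/(2a)
x* = (1.1055 - 1)/(2*10) = 0.0053
f*(1.1055) = (y-b)^2/(4a) = (1.1055 - 1)^2/(4*10)
= 0.0111/40 = 0.0003


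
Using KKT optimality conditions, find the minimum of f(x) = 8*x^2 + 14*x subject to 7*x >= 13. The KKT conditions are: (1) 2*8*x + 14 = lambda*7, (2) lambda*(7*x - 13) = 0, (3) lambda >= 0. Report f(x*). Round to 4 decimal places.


Step 1: Try lambda = 0 (constraint inactive).
x_unc = -14/(2*8) = -0.875
Check: 7*-0.875 = -6.125 < 13 -- violated!
Step 2: Constraint must be active: 7*x = 13
x* = 13/7 = 1.8571 (rounded; the exact value 13/7 is used below)
lambda = (2*8*(13/7) + 14)/7 = 6.2449
Step 3: Compute optimal value.
f(x*) = 8*(13/7)^2 + 14*(13/7) = 53.5918


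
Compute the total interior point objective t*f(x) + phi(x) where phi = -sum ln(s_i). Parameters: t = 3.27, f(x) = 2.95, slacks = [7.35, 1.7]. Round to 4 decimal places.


Step 1: Compute log-barrier.
ln values: [1.9947, 0.5306]
phi = -(1.9947 + 0.5306) = -2.5253
Step 2: Compute augmented objective.
t*f(x) = 3.27*2.95 = 9.6465
Total = 9.6465 - 2.5253 = 7.1212


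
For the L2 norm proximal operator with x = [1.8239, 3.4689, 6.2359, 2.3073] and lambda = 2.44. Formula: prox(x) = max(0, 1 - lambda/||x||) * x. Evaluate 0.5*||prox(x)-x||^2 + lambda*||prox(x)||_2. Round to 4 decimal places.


Step 1: Compute ||x||.
||x|| = 7.7182
Step 2: Compute scaling factor.
scale = max(0, 1 - 2.44/7.7182) = 0.6839
Step 3: prox(x) = [1.2473, 2.3723, 4.2645, 1.5779]
||prox(x)|| = 5.2782
Step 4: Proximal objective.
0.5*||prox-x||^2 = 2.9768
lambda*||prox|| = 12.8788
Total = 15.8555


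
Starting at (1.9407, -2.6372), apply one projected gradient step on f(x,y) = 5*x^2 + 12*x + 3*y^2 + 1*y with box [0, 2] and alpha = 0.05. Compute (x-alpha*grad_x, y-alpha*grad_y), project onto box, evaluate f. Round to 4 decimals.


Step 1: Compute gradient at (1.9407, -2.6372).
grad_x = 2*5*1.9407 + 12 = 31.407
grad_y = 2*3*-2.6372 + 1 = -14.8232
Step 2: Gradient step.
x_raw = 1.9407 - 0.05*31.407 = 0.3704
y_raw = -2.6372 - 0.05*-14.8232 = -1.896
Step 3: Project onto [0, 2].
x_proj = clip(0.3704) = 0.3704
y_proj = clip(-1.896) = 0.0
Step 4: Evaluate f.
f(0.3704, 0.0) = 5.13


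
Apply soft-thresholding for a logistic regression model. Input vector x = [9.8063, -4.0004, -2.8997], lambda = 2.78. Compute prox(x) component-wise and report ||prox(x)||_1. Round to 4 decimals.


Soft-thresholding with lambda = 2.78:
prox(9.8063) = sign(9.8063)*max(|9.8063| - 2.78, 0) = 7.0263
prox(-4.0004) = sign(-4.0004)*max(|-4.0004| - 2.78, 0) = -1.2204
prox(-2.8997) = sign(-2.8997)*max(|-2.8997| - 2.78, 0) = -0.1197
prox(x) = [7.0263, -1.2204, -0.1197]
||prox(x)||_1 = 7.0263 + 1.2204 + 0.1197 = 8.3664


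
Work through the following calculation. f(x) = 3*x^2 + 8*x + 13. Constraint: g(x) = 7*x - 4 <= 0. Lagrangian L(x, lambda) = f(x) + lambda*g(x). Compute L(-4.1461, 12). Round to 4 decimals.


Step 1: Evaluate f(x).
f(-4.1461) = 3*(-4.1461)^2 + 8*(-4.1461) + 13 = 31.4016
Step 2: Evaluate g(x).
g(-4.1461) = 7*-4.1461 - 4 = -33.0227
Step 3: Compute Lagrangian.
L = 31.4016 + 12*-33.0227 = -364.8708


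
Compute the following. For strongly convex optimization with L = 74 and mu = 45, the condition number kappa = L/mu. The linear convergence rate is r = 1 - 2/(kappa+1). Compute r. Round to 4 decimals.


Step 1: Compute the condition number.
kappa = L/mu = 74/45 = 1.6444
Step 2: Compute the convergence rate.
r = 1 - 2/(kappa + 1) = 1 - 2*mu/(L + mu) = (L - mu)/(L + mu) = 29/119 = 0.2437


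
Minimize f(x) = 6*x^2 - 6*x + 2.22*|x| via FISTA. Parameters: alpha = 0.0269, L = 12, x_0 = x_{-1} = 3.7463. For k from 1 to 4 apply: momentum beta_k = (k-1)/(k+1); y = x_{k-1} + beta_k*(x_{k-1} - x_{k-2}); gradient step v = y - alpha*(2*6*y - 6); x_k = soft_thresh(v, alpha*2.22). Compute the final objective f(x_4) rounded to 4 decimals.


FISTA on f(x) = 6*x^2 - 6*x + 2.22*|x|
L = 12, alpha = 0.0269
Iteration 1: beta = 0.0, y = 3.7463 + 0.0*(3.7463 - 3.7463) = 3.7463
  grad(y) = 38.9556, v = y - alpha*grad = 2.6984
  prox(v) = soft_thresh(2.6984, 0.0597) = 2.6387
Iteration 2: beta = 0.3333, y = 2.6387 + 0.3333*(2.6387 - 3.7463) = 2.2695
  grad(y) = 21.2336, v = y - alpha*grad = 1.6983
  prox(v) = soft_thresh(1.6983, 0.0597) = 1.6386
Iteration 3: beta = 0.5, y = 1.6386 + 0.5*(1.6386 - 2.6387) = 1.1385
  grad(y) = 7.6621, v = y - alpha*grad = 0.9324
  prox(v) = soft_thresh(0.9324, 0.0597) = 0.8727
Iteration 4: beta = 0.6, y = 0.8727 + 0.6*(0.8727 - 1.6386) = 0.4132
  grad(y) = -1.0422, v = y - alpha*grad = 0.4412
  prox(v) = soft_thresh(0.4412, 0.0597) = 0.3815
f(x_4) = 6*0.3815^2 - 6*0.3815 + 2.22*|0.3815| = -0.5688


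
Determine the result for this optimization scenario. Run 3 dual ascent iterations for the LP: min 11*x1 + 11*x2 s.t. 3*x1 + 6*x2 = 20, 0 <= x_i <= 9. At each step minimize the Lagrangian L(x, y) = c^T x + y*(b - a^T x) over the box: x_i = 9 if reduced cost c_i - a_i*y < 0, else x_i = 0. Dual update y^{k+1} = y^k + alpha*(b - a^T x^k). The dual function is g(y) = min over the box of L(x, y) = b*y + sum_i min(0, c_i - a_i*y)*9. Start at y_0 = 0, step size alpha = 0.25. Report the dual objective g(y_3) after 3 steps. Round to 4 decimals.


Dual ascent for LP: min 11*x1 + 11*x2, 3*x1 + 6*x2 = 20, 0 <= x_i <= 9
Step 1: y^k = 0.0, reduced costs: (11.0, 11.0)
  x^k = (0.0, 0.0), subgradient = b - a^T x = 20.0
  y^{k+1} = 0.0 + 0.25*20.0 = 5.0
Step 2: y^k = 5.0, reduced costs: (-4.0, -19.0)
  x^k = (9.0, 9.0), subgradient = b - a^T x = -61.0
  y^{k+1} = 5.0 + 0.25*-61.0 = -10.25
Step 3: y^k = -10.25, reduced costs: (41.75, 72.5)
  x^k = (0.0, 0.0), subgradient = b - a^T x = 20.0
  y^{k+1} = -10.25 + 0.25*20.0 = -5.25
Dual objective at y_3 = -5.25: reduced costs (26.75, 42.5), box minimizer x = (0.0, 0.0)
g(y_3) = b*y + (c1 - a1*y)*x1 + (c2 - a2*y)*x2 = 20*(-5.25) + 26.75*0.0 + 42.5*0.0 = -105.0 + 0.0 + 0.0 = -105.0


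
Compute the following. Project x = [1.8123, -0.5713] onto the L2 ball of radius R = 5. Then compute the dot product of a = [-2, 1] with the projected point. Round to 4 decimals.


Step 1: Compute ||x|| (intermediates to 6 decimals).
||x|| = sqrt(1.8123^2 + (-0.5713)^2) = 1.900214
Step 2: Project.
Since ||x|| <= R, proj = x (no scaling needed).
proj(x) = [1.8123, -0.5713]
Step 3: Dot product.
a^T * proj(x) = -2*1.8123 + 1*(-0.5713) = -4.1959


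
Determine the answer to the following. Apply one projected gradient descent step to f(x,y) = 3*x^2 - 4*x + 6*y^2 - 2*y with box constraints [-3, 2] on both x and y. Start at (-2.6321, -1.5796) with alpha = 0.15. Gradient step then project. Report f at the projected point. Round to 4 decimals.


Step 1: Compute gradient at (-2.6321, -1.5796).
grad_x = 2*3*-2.6321 - 4 = -19.7926
grad_y = 2*6*-1.5796 - 2 = -20.9552
Step 2: Gradient step.
x_raw = -2.6321 - 0.15*-19.7926 = 0.3368
y_raw = -1.5796 - 0.15*-20.9552 = 1.5637
Step 3: Project onto [-3, 2].
x_proj = clip(0.3368) = 0.3368
y_proj = clip(1.5637) = 1.5637
Step 4: Evaluate f.
f(0.3368, 1.5637) = 10.5363


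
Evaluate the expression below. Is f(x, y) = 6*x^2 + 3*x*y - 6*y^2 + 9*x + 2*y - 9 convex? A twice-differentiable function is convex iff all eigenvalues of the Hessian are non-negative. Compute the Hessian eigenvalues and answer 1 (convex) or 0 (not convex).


The Hessian of f(x,y) = 6*x^2 + 3*x*y - 6*y^2 + 9*x + 2*y - 9 is:
H = [[12, 3], [3, -12]]
Trace = 12 - 12 = 0
Determinant = 12*-12 - (3)^2 = -153
Discriminant = (0)^2 - 4*-153 = 612.0
Eigenvalues: lambda_1 = -12.3693, lambda_2 = 12.3693
The function is not convex.

0


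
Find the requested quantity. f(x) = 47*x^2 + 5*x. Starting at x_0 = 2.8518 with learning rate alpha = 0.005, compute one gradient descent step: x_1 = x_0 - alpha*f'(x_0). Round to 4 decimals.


We compute the gradient at x_0 and apply the update.
f'(x) = 94*x + 5
f'(2.8518) = 94*2.8518 + 5 = 273.0692
x_1 = 2.8518 - 0.005*273.0692 = 1.4865


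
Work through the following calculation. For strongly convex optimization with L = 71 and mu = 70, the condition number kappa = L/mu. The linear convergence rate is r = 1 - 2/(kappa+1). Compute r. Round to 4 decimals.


Step 1: Compute the condition number.
kappa = L/mu = 71/70 = 1.0143
Step 2: Compute the convergence rate.
r = 1 - 2/(kappa + 1) = 1 - 2*mu/(L + mu) = (L - mu)/(L + mu) = 1/141 = 0.0071


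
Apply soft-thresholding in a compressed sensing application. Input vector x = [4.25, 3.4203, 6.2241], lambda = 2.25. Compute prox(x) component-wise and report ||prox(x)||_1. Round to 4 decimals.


Soft-thresholding with lambda = 2.25:
prox(4.25) = sign(4.25)*max(|4.25| - 2.25, 0) = 2.0
prox(3.4203) = sign(3.4203)*max(|3.4203| - 2.25, 0) = 1.1703
prox(6.2241) = sign(6.2241)*max(|6.2241| - 2.25, 0) = 3.9741
prox(x) = [2.0, 1.1703, 3.9741]
||prox(x)||_1 = 2.0 + 1.1703 + 3.9741 = 7.1444


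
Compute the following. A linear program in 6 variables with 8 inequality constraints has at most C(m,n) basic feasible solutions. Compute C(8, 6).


Each vertex corresponds to some choice of n active constraints out of m, so the number of vertices is at most C(m, n) = m! / (n!(m-n)!).
m = 8, n = 6
Numerator: 8 * 7 * 6 * 5 * 4 * 3
Denominator: 6! = 720
C(8, 6) = 28


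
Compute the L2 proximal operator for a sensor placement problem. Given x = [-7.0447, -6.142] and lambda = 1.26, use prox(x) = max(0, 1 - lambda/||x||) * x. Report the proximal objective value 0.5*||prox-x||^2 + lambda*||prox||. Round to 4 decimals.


Step 1: Compute ||x||.
||x|| = 9.3462
Step 2: Compute scaling factor.
scale = max(0, 1 - 1.26/9.3462) = 0.8652
Step 3: prox(x) = [-6.095, -5.314]
||prox(x)|| = 8.0862
Step 4: Proximal objective.
0.5*||prox-x||^2 = 0.7938
lambda*||prox|| = 10.1886
Total = 10.9824


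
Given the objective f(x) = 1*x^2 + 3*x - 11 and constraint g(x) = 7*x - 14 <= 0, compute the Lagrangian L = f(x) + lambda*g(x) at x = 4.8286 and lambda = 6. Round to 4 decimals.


Step 1: Evaluate f(x).
f(4.8286) = 1*4.8286^2 + 3*4.8286 - 11 = 26.8012
Step 2: Evaluate g(x).
g(4.8286) = 7*4.8286 - 14 = 19.8002
Step 3: Compute Lagrangian.
L = 26.8012 + 6*19.8002 = 145.6024


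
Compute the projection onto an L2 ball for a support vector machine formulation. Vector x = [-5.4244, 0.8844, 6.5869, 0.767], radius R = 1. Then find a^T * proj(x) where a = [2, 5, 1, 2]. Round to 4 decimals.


Step 1: Compute ||x|| (intermediates to 6 decimals).
||x|| = sqrt((-5.4244)^2 + 0.8844^2 + 6.5869^2 + 0.767^2) = 8.612887
Step 2: Project.
Since ||x|| > R, scale = R/||x|| = 1/8.612887 = 0.116105, proj(x) = scale * x
proj(x) = [-0.6298, 0.102683, 0.764772, 0.089053]
Step 3: Dot product.
a^T * proj(x) = 2*(-0.6298) + 5*0.102683 + 1*0.764772 + 2*0.089053 = 0.1967


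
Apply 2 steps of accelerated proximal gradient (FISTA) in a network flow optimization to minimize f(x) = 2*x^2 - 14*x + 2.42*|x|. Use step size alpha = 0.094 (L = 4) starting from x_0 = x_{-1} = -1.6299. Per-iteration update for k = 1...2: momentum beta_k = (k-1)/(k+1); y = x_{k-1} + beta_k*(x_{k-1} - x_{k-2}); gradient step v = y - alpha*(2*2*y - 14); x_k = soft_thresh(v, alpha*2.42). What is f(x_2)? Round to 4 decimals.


FISTA on f(x) = 2*x^2 - 14*x + 2.42*|x|
L = 4, alpha = 0.094
Iteration 1: beta = 0.0, y = -1.6299 + 0.0*(-1.6299 + 1.6299) = -1.6299
  grad(y) = -20.5196, v = y - alpha*grad = 0.2989
  prox(v) = soft_thresh(0.2989, 0.2275) = 0.0715
Iteration 2: beta = 0.3333, y = 0.0715 + 0.3333*(0.0715 + 1.6299) = 0.6386
  grad(y) = -11.4457, v = y - alpha*grad = 1.7145
  prox(v) = soft_thresh(1.7145, 0.2275) = 1.487
f(x_2) = 2*1.487^2 - 14*1.487 + 2.42*|1.487| = -12.7971


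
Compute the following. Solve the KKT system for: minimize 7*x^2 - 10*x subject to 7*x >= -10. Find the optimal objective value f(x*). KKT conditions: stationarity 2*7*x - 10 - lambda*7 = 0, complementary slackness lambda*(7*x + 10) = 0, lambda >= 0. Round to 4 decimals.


Step 1: Try lambda = 0 (constraint inactive).
Stationarity: 2*7*x - 10 = 0
x* = 10/(2*7) = 5/7 = 0.7143 (rounded; the exact value 5/7 is used below)
Check constraint: 7*0.7143 = 5.0001 >= -10 -- satisfied.
Step 2: Compute optimal value.
f(x*) = 7*(5/7)^2 - 10*(5/7) = -3.5714


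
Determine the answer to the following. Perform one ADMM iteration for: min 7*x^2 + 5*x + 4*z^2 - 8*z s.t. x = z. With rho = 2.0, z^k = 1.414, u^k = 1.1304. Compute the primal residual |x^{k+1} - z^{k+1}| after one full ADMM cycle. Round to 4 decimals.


ADMM iteration with rho = 2.0, z^k = 1.414, u^k = 1.1304
Step 1: x-update.
Minimize 7*x^2 + 5*x + (2.0/2)*(x - 1.414 + 1.1304)^2
FOC: (2*7 + 2.0)*x = -5 + 2.0*(1.414 - 1.1304)
x^{k+1} = -0.2771
Step 2: z-update.
Minimize 4*z^2 - 8*z + (2.0/2)*(-0.2771 - z + 1.1304)^2
FOC: (2*4 + 2.0)*z = 8 + 2.0*(-0.2771 + 1.1304)
z^{k+1} = 0.9707
Step 3: u-update.
u^{k+1} = 1.1304 - 0.2771 - 0.9707 = -0.1173
Step 4: Primal residual = |-0.2771 - 0.9707| = 1.2477


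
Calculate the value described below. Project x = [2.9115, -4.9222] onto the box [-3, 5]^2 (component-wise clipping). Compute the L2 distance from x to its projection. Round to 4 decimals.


Project each component onto [-3, 5].
clip(2.9115) = 2.9115, clip(-4.9222) = -3.0
Projection = [2.9115, -3.0]
Squared diffs: [0.0, 3.6949]
Distance = sqrt(3.6949) = 1.9222


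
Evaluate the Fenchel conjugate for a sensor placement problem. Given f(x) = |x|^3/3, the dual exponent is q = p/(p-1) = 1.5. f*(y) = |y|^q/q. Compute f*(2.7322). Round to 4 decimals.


The conjugate exponent q satisfies 1/p + 1/q = 1.
p = 3, so q = 3/(3 - 1) = 1.5
|y|^q = 2.7322^1.5 = 4.5162
f*(2.7322) = 4.5162 / 1.5 = 3.0108


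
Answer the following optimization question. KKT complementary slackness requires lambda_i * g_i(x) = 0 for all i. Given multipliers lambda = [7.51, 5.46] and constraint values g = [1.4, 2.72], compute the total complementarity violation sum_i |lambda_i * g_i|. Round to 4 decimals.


KKT complementary slackness check:
lambda_1 * g_1 = 7.51 * 1.4 = 10.514
lambda_2 * g_2 = 5.46 * 2.72 = 14.8512
Total violation = 10.514 + 14.8512 = 25.3652


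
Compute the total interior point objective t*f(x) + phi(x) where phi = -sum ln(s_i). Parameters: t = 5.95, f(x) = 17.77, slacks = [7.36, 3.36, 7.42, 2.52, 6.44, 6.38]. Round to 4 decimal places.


Step 1: Compute log-barrier.
ln values: [1.9961, 1.2119, 2.0042, 0.9243, 1.8625, 1.8532]
phi = -(1.9961 + 1.2119 + 2.0042 + 0.9243 + 1.8625 + 1.8532) = -9.8521
Step 2: Compute augmented objective.
t*f(x) = 5.95*17.77 = 105.7315
Total = 105.7315 - 9.8521 = 95.8794


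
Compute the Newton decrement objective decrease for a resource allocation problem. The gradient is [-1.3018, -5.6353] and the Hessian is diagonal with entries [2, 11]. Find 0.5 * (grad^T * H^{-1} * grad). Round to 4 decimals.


Step 1: H is diagonal, so H^(-1) * g = [-0.6509, -0.5123].
Step 2: g^T H^(-1) g = sum_i g_i^2 / H_ii
  = (-1.3018)^2/2 + (-5.6353)^2/11
  = 0.8473 + 2.887 = 3.7343
Step 3: Objective decrease = 0.5 * g^T H^(-1) g = 1.8672


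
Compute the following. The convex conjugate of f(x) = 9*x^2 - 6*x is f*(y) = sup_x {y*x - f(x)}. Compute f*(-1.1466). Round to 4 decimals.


f*(y) = sup_x {y*x - a*x^2 - b*x} = sup_x {(y-b)*x - a*x^2}
FOC: (y - b) - 2a*x = 0 => x* = (y - b)/(2a)
x* = (-1.1466 + 6)/(2*9) = 0.2696
f*(-1.1466) = (y-b)^2/(4a) = (-1.1466 + 6)^2/(4*9)
= 23.5555/36 = 0.6543


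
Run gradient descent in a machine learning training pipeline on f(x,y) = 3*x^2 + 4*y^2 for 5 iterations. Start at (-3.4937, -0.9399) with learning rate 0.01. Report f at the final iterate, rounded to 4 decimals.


Gradient descent on f(x,y) = 3*x^2 + 4*y^2.
Starting point: (-3.4937, -0.9399), alpha = 0.01
Step 1: grad_x = 2*3*-3.4937 = -20.9622, grad_y = 2*4*-0.9399 = -7.5192
  x_1 = -3.4937 - 0.01*-20.9622 = -3.2841
  y_1 = -0.9399 - 0.01*-7.5192 = -0.8647
Step 2: grad_x = 2*3*-3.2841 = -19.7045, grad_y = 2*4*-0.8647 = -6.9177
  x_2 = -3.2841 - 0.01*-19.7045 = -3.087
  y_2 = -0.8647 - 0.01*-6.9177 = -0.7955
Step 3: grad_x = 2*3*-3.087 = -18.5222, grad_y = 2*4*-0.7955 = -6.3643
  x_3 = -3.087 - 0.01*-18.5222 = -2.9018
  y_3 = -0.7955 - 0.01*-6.3643 = -0.7319
Step 4: grad_x = 2*3*-2.9018 = -17.4109, grad_y = 2*4*-0.7319 = -5.8551
  x_4 = -2.9018 - 0.01*-17.4109 = -2.7277
  y_4 = -0.7319 - 0.01*-5.8551 = -0.6733
Step 5: grad_x = 2*3*-2.7277 = -16.3662, grad_y = 2*4*-0.6733 = -5.3867
  x_5 = -2.7277 - 0.01*-16.3662 = -2.564
  y_5 = -0.6733 - 0.01*-5.3867 = -0.6195
f(-2.564, -0.6195) = 3*(-2.564)^2 + 4*(-0.6195)^2 = 21.2579


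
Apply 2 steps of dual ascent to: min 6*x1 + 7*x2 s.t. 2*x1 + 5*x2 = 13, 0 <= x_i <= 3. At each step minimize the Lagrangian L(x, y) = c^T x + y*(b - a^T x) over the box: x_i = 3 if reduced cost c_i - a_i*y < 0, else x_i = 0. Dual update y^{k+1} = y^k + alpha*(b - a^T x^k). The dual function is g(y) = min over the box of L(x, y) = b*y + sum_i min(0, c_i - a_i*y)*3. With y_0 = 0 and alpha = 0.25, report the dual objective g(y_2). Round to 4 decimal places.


Dual ascent for LP: min 6*x1 + 7*x2, 2*x1 + 5*x2 = 13, 0 <= x_i <= 3
Step 1: y^k = 0.0, reduced costs: (6.0, 7.0)
  x^k = (0.0, 0.0), subgradient = b - a^T x = 13.0
  y^{k+1} = 0.0 + 0.25*13.0 = 3.25
Step 2: y^k = 3.25, reduced costs: (-0.5, -9.25)
  x^k = (3.0, 3.0), subgradient = b - a^T x = -8.0
  y^{k+1} = 3.25 + 0.25*-8.0 = 1.25
Dual objective at y_2 = 1.25: reduced costs (3.5, 0.75), box minimizer x = (0.0, 0.0)
g(y_2) = b*y + (c1 - a1*y)*x1 + (c2 - a2*y)*x2 = 13*1.25 + 3.5*0.0 + 0.75*0.0 = 16.25 + 0.0 + 0.0 = 16.25
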